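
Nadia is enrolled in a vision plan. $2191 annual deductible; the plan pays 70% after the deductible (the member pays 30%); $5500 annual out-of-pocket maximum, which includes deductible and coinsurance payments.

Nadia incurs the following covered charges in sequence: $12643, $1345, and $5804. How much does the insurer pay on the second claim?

Claim 1 — $12643: $2191 finishes the deductible; $10452 goes to coinsurance; 30% of $10452 = $3135.60. Member pays $5326.60; OOP now $5326.60. Insurer: $12643 − $5326.60 = $7316.40.
Claim 2 — $1345: deductible met; 30% of $1345 = $403.50. Adding that to $5326.60 gives $5730.10, past the $5500 cap; member pays only $5500 − $5326.60 = $173.40. Plan pays $1345 − $173.40 = $1171.60.

$1171.60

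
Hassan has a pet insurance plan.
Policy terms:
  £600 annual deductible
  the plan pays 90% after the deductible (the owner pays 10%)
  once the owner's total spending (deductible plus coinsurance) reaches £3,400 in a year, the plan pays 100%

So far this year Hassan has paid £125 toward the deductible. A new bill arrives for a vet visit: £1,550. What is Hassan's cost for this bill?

Remaining deductible: £600 − £125 = £475.
That leaves £1,550 − £475 = £1,075 for coinsurance.
Owner's 10% share of £1,075 is £107.50.
That puts the owner's cost at £475 + £107.50 = £582.50 before any cap.
Cumulative spending £125 + £582.50 = £707.50 stays under the £3,400 maximum.

£582.50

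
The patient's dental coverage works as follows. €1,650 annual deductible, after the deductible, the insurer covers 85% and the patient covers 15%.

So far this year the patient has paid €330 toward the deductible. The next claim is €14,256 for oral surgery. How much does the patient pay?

€3,260.40

€330 of the €1,650 deductible is already met, leaving €1,320.
That leaves €14,256 − €1,320 = €12,936 for coinsurance.
Patient's 15% share of €12,936 is €1,940.40.
So the patient owes €1,320 + €1,940.40 = €3,260.40.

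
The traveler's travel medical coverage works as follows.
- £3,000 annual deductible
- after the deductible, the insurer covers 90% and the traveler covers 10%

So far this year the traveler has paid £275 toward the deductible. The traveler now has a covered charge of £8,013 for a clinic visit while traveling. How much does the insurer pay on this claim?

£4,759.20

£275 of the £3,000 deductible is already met, leaving £2,725.
The remaining £5,288 (= £8,013 − £2,725) moves to coinsurance.
Coinsurance: £5,288 × 10% = £528.80.
So the traveler owes £2,725 + £528.80 = £3,253.80.
Insurer pays the balance: £8,013 − £3,253.80 = £4,759.20.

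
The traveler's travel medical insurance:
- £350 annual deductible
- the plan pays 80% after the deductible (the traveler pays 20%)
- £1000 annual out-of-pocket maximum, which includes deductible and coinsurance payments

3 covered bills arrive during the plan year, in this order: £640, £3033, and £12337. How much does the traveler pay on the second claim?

£592

#1 (£640): £350 to deductible, leaving £290; coinsurance £290 × 20% = £58. Traveler pays £408; OOP now £408.
#2 (£3033): deductible met; 20% of £3033 = £606.60. Adding that to £408 gives £1014.60, past the £1000 cap; traveler pays only £1000 − £408 = £592.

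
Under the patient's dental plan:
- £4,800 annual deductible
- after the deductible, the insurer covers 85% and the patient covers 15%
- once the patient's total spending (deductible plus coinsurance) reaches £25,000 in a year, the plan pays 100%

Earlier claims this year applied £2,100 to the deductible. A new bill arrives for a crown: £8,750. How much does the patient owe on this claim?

£3,607.50

Deductible still to meet: £4,800 − £2,100 = £2,700.
After the £2,700 deductible portion, £8,750 − £2,700 = £6,050 is subject to coinsurance.
Patient's 15% share of £6,050 is £907.50.
That puts the patient's cost at £2,700 + £907.50 = £3,607.50 before any cap.
Cumulative spending £2,100 + £3,607.50 = £5,707.50 stays under the £25,000 maximum.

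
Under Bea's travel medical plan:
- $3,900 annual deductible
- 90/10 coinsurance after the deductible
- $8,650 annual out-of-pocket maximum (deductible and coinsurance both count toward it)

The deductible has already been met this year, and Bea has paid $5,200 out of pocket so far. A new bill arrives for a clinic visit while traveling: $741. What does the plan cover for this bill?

$666.90

The deductible is already satisfied, so the full bill goes to coinsurance.
Traveler's 10% share of $741 is $74.10.
Year-to-date out-of-pocket becomes $5,200 + $74.10 = $5,274.10, still under the $8,650 maximum, so no cap applies.
The insurer covers the remainder: $741 − $74.10 = $666.90.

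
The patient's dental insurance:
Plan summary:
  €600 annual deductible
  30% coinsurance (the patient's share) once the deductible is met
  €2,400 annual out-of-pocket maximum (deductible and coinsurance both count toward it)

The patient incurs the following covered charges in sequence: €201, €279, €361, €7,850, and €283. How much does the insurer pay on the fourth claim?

€6,122.30

Claim 1 — €201: fully absorbed by the deductible. Cost to patient: €201. OOP to date €201. Insurer: €201 − €201 = €0.
Claim 2 — €279: all of it applies to the deductible. Patient owes €279 (running OOP €480). Insurer: €279 − €279 = €0.
Claim 3 — €361: €120 finishes the deductible; €241 goes to coinsurance; patient's 30% is €72.30. Cost to patient: €192.30. OOP to date €672.30. Insurer: €361 − €192.30 = €168.70.
Claim 4 — €7,850: deductible already satisfied, so patient's share is 30% × €7,850 = €2,355. That would push OOP to €3,027.30, over the €2,400 cap, so patient pays €2,400 − €672.30 = €1,727.70. Insurer: €7,850 − €1,727.70 = €6,122.30.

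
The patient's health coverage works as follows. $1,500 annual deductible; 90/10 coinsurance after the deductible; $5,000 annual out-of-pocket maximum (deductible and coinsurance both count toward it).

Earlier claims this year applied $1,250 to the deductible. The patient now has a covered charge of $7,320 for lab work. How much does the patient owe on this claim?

$957

Remaining deductible: $1,500 − $1,250 = $250.
The remaining $7,070 (= $7,320 − $250) moves to coinsurance.
Coinsurance: $7,070 × 10% = $707.
Patient responsibility before any cap: $250 + $707 = $957.
Year-to-date out-of-pocket becomes $1,250 + $957 = $2,207, still under the $5,000 maximum, so no cap applies.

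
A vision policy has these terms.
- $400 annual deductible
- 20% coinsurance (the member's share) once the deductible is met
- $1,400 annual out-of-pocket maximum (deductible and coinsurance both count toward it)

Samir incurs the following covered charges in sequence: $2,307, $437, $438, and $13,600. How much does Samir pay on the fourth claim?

Bill 1, $2,307: $400 to deductible, leaving $1,907; 20% of $1,907 = $381.40. Member owes $781.40 (running OOP $781.40).
Bill 2, $437: deductible met; 20% of $437 = $87.40. Member pays $87.40; OOP now $868.80.
Bill 3, $438: 20% coinsurance on $438 = $87.60. Member pays $87.60; OOP now $956.40.
Bill 4, $13,600: deductible met; 20% of $13,600 = $2,720. OOP would hit $3,676.40 > $1,400, so the cap limits the member to $1,400 − $956.40 = $443.60.

$443.60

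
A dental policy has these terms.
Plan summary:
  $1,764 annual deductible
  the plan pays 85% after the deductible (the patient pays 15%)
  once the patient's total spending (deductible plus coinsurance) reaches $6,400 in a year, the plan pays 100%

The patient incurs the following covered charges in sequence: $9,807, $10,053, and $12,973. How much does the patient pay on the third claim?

#1 ($9,807): deductible takes $1,764, $8,043 remains; patient's 15% is $1,206.45. Cost to patient: $2,970.45. OOP to date $2,970.45.
#2 ($10,053): deductible met; 15% of $10,053 = $1,507.95. Cost to patient: $1,507.95. OOP to date $4,478.40.
#3 ($12,973): 15% coinsurance on $12,973 = $1,945.95. Adding that to $4,478.40 gives $6,424.35, past the $6,400 cap; patient pays only $6,400 − $4,478.40 = $1,921.60.

$1,921.60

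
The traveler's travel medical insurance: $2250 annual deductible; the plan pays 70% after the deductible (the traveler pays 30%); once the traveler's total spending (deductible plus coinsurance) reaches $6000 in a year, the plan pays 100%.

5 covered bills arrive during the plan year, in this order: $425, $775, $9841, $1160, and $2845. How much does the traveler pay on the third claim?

$3687.30

#1 ($425): all of it applies to the deductible. Traveler owes $425 (running OOP $425).
#2 ($775): entire amount goes to the deductible. Cost to traveler: $775. OOP to date $1200.
#3 ($9841): deductible takes $1050, $8791 remains; traveler's 30% is $2637.30. Cost to traveler: $3687.30. OOP to date $4887.30.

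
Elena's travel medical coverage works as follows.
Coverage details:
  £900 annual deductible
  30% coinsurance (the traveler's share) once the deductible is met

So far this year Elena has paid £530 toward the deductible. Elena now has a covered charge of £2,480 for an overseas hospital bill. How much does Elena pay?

£530 of the £900 deductible is already met, leaving £370.
The remaining £2,110 (= £2,480 − £370) moves to coinsurance.
Coinsurance: £2,110 × 30% = £633.
Traveler responsibility: £370 + £633 = £1,003.

£1,003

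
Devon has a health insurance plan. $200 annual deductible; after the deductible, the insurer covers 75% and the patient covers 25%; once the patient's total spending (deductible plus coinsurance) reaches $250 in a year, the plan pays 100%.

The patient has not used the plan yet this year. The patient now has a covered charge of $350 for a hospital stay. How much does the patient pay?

Nothing has been paid toward the $200 deductible, so the first $200 of this charge is applied there.
The remaining $150 (= $350 − $200) moves to coinsurance.
25% of $150 = $37.50 falls to the patient.
Patient responsibility before any cap: $200 + $37.50 = $237.50.
Year-to-date out-of-pocket becomes $0 + $237.50 = $237.50, still under the $250 maximum, so no cap applies.

$237.50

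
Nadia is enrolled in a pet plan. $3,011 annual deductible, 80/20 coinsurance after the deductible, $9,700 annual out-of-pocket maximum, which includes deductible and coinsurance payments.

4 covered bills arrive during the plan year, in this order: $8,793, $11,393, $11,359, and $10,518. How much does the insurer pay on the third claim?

$9,087.20

#1 ($8,793): $3,011 finishes the deductible; $5,782 goes to coinsurance; owner's 20% is $1,156.40. Owner pays $4,167.40; OOP now $4,167.40. Insurer: $8,793 − $4,167.40 = $4,625.60.
#2 ($11,393): 20% coinsurance on $11,393 = $2,278.60. Owner owes $2,278.60 (running OOP $6,446). Plan pays $11,393 − $2,278.60 = $9,114.40.
#3 ($11,359): deductible met; 20% of $11,359 = $2,271.80. Owner owes $2,271.80 (running OOP $8,717.80). Insurer: $11,359 − $2,271.80 = $9,087.20.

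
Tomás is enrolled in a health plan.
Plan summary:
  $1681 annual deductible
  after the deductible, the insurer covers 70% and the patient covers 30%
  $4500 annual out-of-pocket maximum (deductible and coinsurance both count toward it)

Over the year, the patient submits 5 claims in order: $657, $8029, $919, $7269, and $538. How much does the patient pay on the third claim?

#1 ($657): all of it applies to the deductible. Cost to patient: $657. OOP to date $657.
#2 ($8029): $1024 finishes the deductible; $7005 goes to coinsurance; 30% of $7005 = $2101.50. Patient pays $3125.50; OOP now $3782.50.
#3 ($919): deductible already satisfied, so patient's share is 30% × $919 = $275.70. Patient pays $275.70; OOP now $4058.20.

$275.70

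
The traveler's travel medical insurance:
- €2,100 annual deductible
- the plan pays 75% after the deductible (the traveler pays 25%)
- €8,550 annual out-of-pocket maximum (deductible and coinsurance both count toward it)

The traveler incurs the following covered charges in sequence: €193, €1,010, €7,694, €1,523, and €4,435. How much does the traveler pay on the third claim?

€2,596.25

Claim 1 — €193: fully absorbed by the deductible. Traveler owes €193 (running OOP €193).
Claim 2 — €1,010: all of it applies to the deductible. Traveler owes €1,010 (running OOP €1,203).
Claim 3 — €7,694: deductible takes €897, €6,797 remains; 25% of €6,797 = €1,699.25. Traveler pays €2,596.25; OOP now €3,799.25.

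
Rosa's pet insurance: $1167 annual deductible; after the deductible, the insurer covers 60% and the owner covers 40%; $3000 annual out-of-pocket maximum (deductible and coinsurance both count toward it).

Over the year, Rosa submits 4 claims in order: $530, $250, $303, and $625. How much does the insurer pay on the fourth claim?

$324.60

#1 ($530): all of it applies to the deductible. Owner owes $530 (running OOP $530). Insurer: $530 − $530 = $0.
#2 ($250): fully absorbed by the deductible. Owner owes $250 (running OOP $780). Insurer: $250 − $250 = $0.
#3 ($303): entire amount goes to the deductible. Cost to owner: $303. OOP to date $1083. Insurer: $303 − $303 = $0.
#4 ($625): deductible takes $84, $541 remains; owner's 40% is $216.40. Owner owes $300.40 (running OOP $1383.40). Plan pays $625 − $300.40 = $324.60.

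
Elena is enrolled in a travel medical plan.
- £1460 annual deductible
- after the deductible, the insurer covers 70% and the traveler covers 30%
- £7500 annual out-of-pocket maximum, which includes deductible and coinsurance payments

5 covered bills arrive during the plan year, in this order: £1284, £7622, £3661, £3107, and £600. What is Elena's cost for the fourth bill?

Bill 1, £1284: all of it applies to the deductible. Cost to traveler: £1284. OOP to date £1284.
Bill 2, £7622: deductible takes £176, £7446 remains; traveler's 30% is £2233.80. Traveler pays £2409.80; OOP now £3693.80.
Bill 3, £3661: deductible met; 30% of £3661 = £1098.30. Traveler pays £1098.30; OOP now £4792.10.
Bill 4, £3107: 30% coinsurance on £3107 = £932.10. Cost to traveler: £932.10. OOP to date £5724.20.

£932.10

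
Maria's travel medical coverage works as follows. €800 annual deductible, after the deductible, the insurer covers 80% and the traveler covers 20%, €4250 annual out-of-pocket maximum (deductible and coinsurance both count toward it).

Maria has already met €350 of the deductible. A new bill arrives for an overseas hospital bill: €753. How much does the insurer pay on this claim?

€242.40

Deductible still to meet: €800 − €350 = €450.
After the €450 deductible portion, €753 − €450 = €303 is subject to coinsurance.
Coinsurance: €303 × 20% = €60.60.
So the traveler owes €450 + €60.60 = €510.60 before any cap.
Total out-of-pocket so far would be €350 + €510.60 = €860.60, below the €4250 cap — no reduction.
The plan picks up €753 − €510.60 = €242.40.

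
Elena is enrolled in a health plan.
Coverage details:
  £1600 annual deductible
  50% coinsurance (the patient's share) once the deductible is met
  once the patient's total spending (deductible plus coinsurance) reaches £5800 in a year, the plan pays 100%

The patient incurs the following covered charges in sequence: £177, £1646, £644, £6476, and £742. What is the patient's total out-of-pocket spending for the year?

£5642.50

#1 (£177): entire amount goes to the deductible. Patient owes £177 (running OOP £177).
#2 (£1646): £1423 to deductible, leaving £223; patient's 50% is £111.50. Patient owes £1534.50 (running OOP £1711.50).
#3 (£644): deductible already satisfied, so patient's share is 50% × £644 = £322. Cost to patient: £322. OOP to date £2033.50.
#4 (£6476): deductible met; 50% of £6476 = £3238. Cost to patient: £3238. OOP to date £5271.50.
#5 (£742): 50% coinsurance on £742 = £371. Patient pays £371; OOP now £5642.50.
Summing the patient's payments: £177 + £1534.50 + £322 + £3238 + £371 = £5642.50.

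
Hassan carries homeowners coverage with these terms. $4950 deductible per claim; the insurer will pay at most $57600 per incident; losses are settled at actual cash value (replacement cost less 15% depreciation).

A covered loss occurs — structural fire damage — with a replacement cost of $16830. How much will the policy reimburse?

$9355.50

Depreciate 15%: the covered value is $16830 × 0.85 = $14305.50.
After the deductible, $14305.50 − $4950 = $9355.50 remains.
That's under the $57600 cap, so the insurer reimburses the full $9355.50.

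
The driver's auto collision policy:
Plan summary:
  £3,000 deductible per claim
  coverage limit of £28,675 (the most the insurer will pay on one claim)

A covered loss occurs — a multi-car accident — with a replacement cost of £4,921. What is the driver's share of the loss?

£3,000

Subtract the deductible: £4,921 − £3,000 = £1,921.
£1,921 is within the £28,675 limit, so the insurer pays £1,921.
The driver bears the rest of the original loss: £4,921 − £1,921 = £3,000.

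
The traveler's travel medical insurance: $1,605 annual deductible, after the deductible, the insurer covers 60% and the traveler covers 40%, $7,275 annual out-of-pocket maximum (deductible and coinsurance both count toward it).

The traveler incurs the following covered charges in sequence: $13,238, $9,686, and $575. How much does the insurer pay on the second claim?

$8,669.20

Claim 1 ($13,238): $1,605 finishes the deductible; $11,633 goes to coinsurance; traveler's 40% is $4,653.20. Cost to traveler: $6,258.20. OOP to date $6,258.20. Insurer: $13,238 − $6,258.20 = $6,979.80.
Claim 2 ($9,686): 40% coinsurance on $9,686 = $3,874.40. Adding that to $6,258.20 gives $10,132.60, past the $7,275 cap; traveler pays only $7,275 − $6,258.20 = $1,016.80. Plan pays $9,686 − $1,016.80 = $8,669.20.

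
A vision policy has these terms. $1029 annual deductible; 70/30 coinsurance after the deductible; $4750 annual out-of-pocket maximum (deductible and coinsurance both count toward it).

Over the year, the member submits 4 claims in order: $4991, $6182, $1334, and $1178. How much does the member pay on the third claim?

Claim 1 — $4991: $1029 finishes the deductible; $3962 goes to coinsurance; member's 30% is $1188.60. Member pays $2217.60; OOP now $2217.60.
Claim 2 — $6182: deductible met; 30% of $6182 = $1854.60. Member owes $1854.60 (running OOP $4072.20).
Claim 3 — $1334: deductible already satisfied, so member's share is 30% × $1334 = $400.20. Cost to member: $400.20. OOP to date $4472.40.

$400.20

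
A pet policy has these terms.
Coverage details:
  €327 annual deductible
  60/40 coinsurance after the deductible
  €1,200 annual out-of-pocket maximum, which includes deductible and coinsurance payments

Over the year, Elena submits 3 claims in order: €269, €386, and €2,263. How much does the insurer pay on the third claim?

€1,521.20

Claim 1 — €269: fully absorbed by the deductible. Owner pays €269; OOP now €269. Insurer: €269 − €269 = €0.
Claim 2 — €386: €58 finishes the deductible; €328 goes to coinsurance; 40% of €328 = €131.20. Owner owes €189.20 (running OOP €458.20). Insurer: €386 − €189.20 = €196.80.
Claim 3 — €2,263: deductible met; 40% of €2,263 = €905.20. OOP would hit €1,363.40 > €1,200, so the cap limits the owner to €1,200 − €458.20 = €741.80. Plan pays €2,263 − €741.80 = €1,521.20.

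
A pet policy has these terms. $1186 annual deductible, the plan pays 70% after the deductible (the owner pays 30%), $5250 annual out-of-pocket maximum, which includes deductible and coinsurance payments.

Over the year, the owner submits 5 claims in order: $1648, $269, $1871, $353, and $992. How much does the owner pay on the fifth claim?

#1 ($1648): deductible takes $1186, $462 remains; 30% of $462 = $138.60. Owner owes $1324.60 (running OOP $1324.60).
#2 ($269): 30% coinsurance on $269 = $80.70. Owner owes $80.70 (running OOP $1405.30).
#3 ($1871): deductible met; 30% of $1871 = $561.30. Owner pays $561.30; OOP now $1966.60.
#4 ($353): deductible met; 30% of $353 = $105.90. Cost to owner: $105.90. OOP to date $2072.50.
#5 ($992): 30% coinsurance on $992 = $297.60. Owner pays $297.60; OOP now $2370.10.

$297.60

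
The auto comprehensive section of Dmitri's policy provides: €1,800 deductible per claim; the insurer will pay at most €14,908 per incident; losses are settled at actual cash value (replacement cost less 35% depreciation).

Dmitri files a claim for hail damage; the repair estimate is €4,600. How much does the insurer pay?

€1,190

Depreciate 35%: the covered value is €4,600 × 0.65 = €2,990.
After the deductible, €2,990 − €1,800 = €1,190 remains.
That's under the €14,908 cap, so the insurer reimburses the full €1,190.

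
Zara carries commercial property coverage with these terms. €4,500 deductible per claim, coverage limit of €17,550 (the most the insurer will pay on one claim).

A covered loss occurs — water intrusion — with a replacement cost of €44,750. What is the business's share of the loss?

€27,200

Subtract the deductible: €44,750 − €4,500 = €40,250.
Since €40,250 > €17,550, the payout is capped at €17,550.
Out of pocket: €44,750 − €17,550 = €27,200.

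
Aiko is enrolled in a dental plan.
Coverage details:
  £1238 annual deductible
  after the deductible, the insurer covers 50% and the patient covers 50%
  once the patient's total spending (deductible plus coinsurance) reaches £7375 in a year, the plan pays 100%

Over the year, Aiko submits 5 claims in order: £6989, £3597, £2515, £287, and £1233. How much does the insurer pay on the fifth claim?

Claim 1 (£6989): deductible takes £1238, £5751 remains; 50% of £5751 = £2875.50. Patient owes £4113.50 (running OOP £4113.50). Insurer: £6989 − £4113.50 = £2875.50.
Claim 2 (£3597): 50% coinsurance on £3597 = £1798.50. Cost to patient: £1798.50. OOP to date £5912. Insurer: £3597 − £1798.50 = £1798.50.
Claim 3 (£2515): deductible already satisfied, so patient's share is 50% × £2515 = £1257.50. Cost to patient: £1257.50. OOP to date £7169.50. Plan pays £2515 − £1257.50 = £1257.50.
Claim 4 (£287): 50% coinsurance on £287 = £143.50. Patient pays £143.50; OOP now £7313. Plan pays £287 − £143.50 = £143.50.
Claim 5 (£1233): deductible met; 50% of £1233 = £616.50. Adding that to £7313 gives £7929.50, past the £7375 cap; patient pays only £7375 − £7313 = £62. Plan pays £1233 − £62 = £1171.

£1171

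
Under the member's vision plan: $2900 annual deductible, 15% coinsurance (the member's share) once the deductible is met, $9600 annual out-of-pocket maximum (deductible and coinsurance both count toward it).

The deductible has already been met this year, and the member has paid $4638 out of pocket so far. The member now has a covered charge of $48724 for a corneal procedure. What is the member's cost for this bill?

With the deductible met, the entire $48724 is subject to coinsurance.
Member's 15% share of $48724 is $7308.60.
Year-to-date out-of-pocket would reach $4638 + $7308.60 = $11946.60, above the $9600 maximum, so the member pays only $9600 − $4638 = $4962.

$4962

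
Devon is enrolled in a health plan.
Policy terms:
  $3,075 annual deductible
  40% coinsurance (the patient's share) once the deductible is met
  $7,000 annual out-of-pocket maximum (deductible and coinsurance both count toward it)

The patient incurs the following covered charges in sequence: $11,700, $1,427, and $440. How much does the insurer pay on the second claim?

$952

#1 ($11,700): $3,075 finishes the deductible; $8,625 goes to coinsurance; patient's 40% is $3,450. Patient pays $6,525; OOP now $6,525. Insurer: $11,700 − $6,525 = $5,175.
#2 ($1,427): deductible already satisfied, so patient's share is 40% × $1,427 = $570.80. That would push OOP to $7,095.80, over the $7,000 cap, so patient pays $7,000 − $6,525 = $475. Insurer: $1,427 − $475 = $952.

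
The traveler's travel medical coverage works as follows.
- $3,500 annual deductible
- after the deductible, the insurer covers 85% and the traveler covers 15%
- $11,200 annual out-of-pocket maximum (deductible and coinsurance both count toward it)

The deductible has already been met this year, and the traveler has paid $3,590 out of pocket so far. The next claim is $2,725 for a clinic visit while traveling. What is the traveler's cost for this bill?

$408.75

The deductible is already satisfied, so the full bill goes to coinsurance.
15% of $2,725 = $408.75 falls to the traveler.
Cumulative spending $3,590 + $408.75 = $3,998.75 stays under the $11,200 maximum.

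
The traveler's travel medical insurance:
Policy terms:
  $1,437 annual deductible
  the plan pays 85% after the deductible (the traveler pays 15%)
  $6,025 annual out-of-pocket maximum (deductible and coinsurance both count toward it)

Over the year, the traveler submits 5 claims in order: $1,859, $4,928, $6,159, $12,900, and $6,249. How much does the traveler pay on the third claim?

$923.85

#1 ($1,859): $1,437 finishes the deductible; $422 goes to coinsurance; coinsurance $422 × 15% = $63.30. Cost to traveler: $1,500.30. OOP to date $1,500.30.
#2 ($4,928): deductible already satisfied, so traveler's share is 15% × $4,928 = $739.20. Traveler pays $739.20; OOP now $2,239.50.
#3 ($6,159): deductible met; 15% of $6,159 = $923.85. Cost to traveler: $923.85. OOP to date $3,163.35.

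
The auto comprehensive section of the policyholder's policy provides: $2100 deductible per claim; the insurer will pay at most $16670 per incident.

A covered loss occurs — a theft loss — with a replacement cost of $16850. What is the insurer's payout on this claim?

After the deductible, $16850 − $2100 = $14750 remains.
$14750 is within the $16670 limit, so the insurer pays $14750.

$14750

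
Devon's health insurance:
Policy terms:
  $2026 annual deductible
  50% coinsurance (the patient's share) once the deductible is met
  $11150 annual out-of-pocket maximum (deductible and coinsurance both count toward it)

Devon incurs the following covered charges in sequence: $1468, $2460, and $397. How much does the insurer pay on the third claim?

$198.50

#1 ($1468): entire amount goes to the deductible. Patient pays $1468; OOP now $1468. Plan pays $1468 − $1468 = $0.
#2 ($2460): $558 finishes the deductible; $1902 goes to coinsurance; 50% of $1902 = $951. Cost to patient: $1509. OOP to date $2977. Insurer: $2460 − $1509 = $951.
#3 ($397): deductible met; 50% of $397 = $198.50. Patient owes $198.50 (running OOP $3175.50). Insurer: $397 − $198.50 = $198.50.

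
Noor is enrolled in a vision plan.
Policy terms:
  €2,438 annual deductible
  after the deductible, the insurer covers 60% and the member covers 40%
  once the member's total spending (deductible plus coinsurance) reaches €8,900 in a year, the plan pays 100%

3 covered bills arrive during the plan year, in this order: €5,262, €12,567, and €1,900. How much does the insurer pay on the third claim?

€1,594.40

#1 (€5,262): €2,438 finishes the deductible; €2,824 goes to coinsurance; member's 40% is €1,129.60. Member pays €3,567.60; OOP now €3,567.60. Plan pays €5,262 − €3,567.60 = €1,694.40.
#2 (€12,567): deductible met; 40% of €12,567 = €5,026.80. Member pays €5,026.80; OOP now €8,594.40. Insurer: €12,567 − €5,026.80 = €7,540.20.
#3 (€1,900): 40% coinsurance on €1,900 = €760. Adding that to €8,594.40 gives €9,354.40, past the €8,900 cap; member pays only €8,900 − €8,594.40 = €305.60. Insurer: €1,900 − €305.60 = €1,594.40.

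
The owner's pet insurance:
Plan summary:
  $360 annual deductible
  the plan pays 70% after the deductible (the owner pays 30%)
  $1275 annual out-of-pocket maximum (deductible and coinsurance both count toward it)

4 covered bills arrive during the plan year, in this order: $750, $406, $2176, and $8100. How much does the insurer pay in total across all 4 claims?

Claim 1 ($750): $360 to deductible, leaving $390; owner's 30% is $117. Cost to owner: $477. OOP to date $477. Plan pays $750 − $477 = $273.
Claim 2 ($406): deductible already satisfied, so owner's share is 30% × $406 = $121.80. Cost to owner: $121.80. OOP to date $598.80. Plan pays $406 − $121.80 = $284.20.
Claim 3 ($2176): deductible already satisfied, so owner's share is 30% × $2176 = $652.80. Owner owes $652.80 (running OOP $1251.60). Insurer: $2176 − $652.80 = $1523.20.
Claim 4 ($8100): deductible already satisfied, so owner's share is 30% × $8100 = $2430. Adding that to $1251.60 gives $3681.60, past the $1275 cap; owner pays only $1275 − $1251.60 = $23.40. Plan pays $8100 − $23.40 = $8076.60.
Insurer total = bills − owner's total = $11432 − $1275 = $10157.

$10157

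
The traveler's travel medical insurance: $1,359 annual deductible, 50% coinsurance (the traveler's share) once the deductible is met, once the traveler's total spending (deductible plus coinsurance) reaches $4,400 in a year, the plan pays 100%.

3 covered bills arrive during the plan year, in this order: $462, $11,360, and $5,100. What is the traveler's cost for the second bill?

$3,938

Bill 1, $462: entire amount goes to the deductible. Cost to traveler: $462. OOP to date $462.
Bill 2, $11,360: deductible takes $897, $10,463 remains; traveler's 50% is $5,231.50. Deductible plus coinsurance: $897 + $5,231.50 = $6,128.50. Adding that to $462 gives $6,590.50, past the $4,400 cap; traveler pays only $4,400 − $462 = $3,938.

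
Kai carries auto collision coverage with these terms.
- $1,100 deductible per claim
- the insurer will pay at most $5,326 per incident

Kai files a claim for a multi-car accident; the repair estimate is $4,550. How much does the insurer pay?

$3,450

Less the $1,100 deductible: $4,550 − $1,100 = $3,450.
$3,450 ≤ $5,326, so the limit doesn't bind; insurer pays $3,450.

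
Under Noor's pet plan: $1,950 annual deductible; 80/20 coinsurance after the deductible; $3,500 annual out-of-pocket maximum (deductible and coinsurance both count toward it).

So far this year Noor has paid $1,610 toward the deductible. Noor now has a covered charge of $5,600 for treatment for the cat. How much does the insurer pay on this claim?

$4,208

$1,610 of the $1,950 deductible is already met, leaving $340.
The remaining $5,260 (= $5,600 − $340) moves to coinsurance.
20% of $5,260 = $1,052 falls to the owner.
That puts the owner's cost at $340 + $1,052 = $1,392 before any cap.
Total out-of-pocket so far would be $1,610 + $1,392 = $3,002, below the $3,500 cap — no reduction.
The insurer covers the remainder: $5,600 − $1,392 = $4,208.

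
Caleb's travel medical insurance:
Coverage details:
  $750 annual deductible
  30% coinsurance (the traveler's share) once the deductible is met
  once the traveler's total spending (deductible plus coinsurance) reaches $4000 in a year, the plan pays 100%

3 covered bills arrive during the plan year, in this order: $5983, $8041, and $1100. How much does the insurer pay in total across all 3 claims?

$11124

Claim 1 — $5983: deductible takes $750, $5233 remains; coinsurance $5233 × 30% = $1569.90. Cost to traveler: $2319.90. OOP to date $2319.90. Plan pays $5983 − $2319.90 = $3663.10.
Claim 2 — $8041: 30% coinsurance on $8041 = $2412.30. OOP would hit $4732.20 > $4000, so the cap limits the traveler to $4000 − $2319.90 = $1680.10. Insurer: $8041 − $1680.10 = $6360.90.
Claim 3 — $1100: deductible met; 30% of $1100 = $330. Adding that to $4000 gives $4330, past the $4000 cap; traveler pays only $4000 − $4000 = $0. Plan pays $1100 − $0 = $1100.
Insurer total: $3663.10 + $6360.90 + $1100 = $11124.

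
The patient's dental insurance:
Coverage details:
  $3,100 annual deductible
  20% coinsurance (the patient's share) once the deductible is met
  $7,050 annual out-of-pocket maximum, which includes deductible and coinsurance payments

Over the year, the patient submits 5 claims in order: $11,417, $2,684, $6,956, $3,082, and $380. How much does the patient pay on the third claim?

Claim 1 ($11,417): $3,100 to deductible, leaving $8,317; coinsurance $8,317 × 20% = $1,663.40. Patient pays $4,763.40; OOP now $4,763.40.
Claim 2 ($2,684): deductible met; 20% of $2,684 = $536.80. Patient pays $536.80; OOP now $5,300.20.
Claim 3 ($6,956): deductible already satisfied, so patient's share is 20% × $6,956 = $1,391.20. Patient owes $1,391.20 (running OOP $6,691.40).

$1,391.20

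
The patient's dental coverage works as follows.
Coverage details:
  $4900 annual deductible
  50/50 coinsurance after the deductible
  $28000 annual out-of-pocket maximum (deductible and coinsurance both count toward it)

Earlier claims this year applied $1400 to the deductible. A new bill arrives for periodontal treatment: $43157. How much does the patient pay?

$23328.50

$1400 of the $4900 deductible is already met, leaving $3500.
That leaves $43157 − $3500 = $39657 for coinsurance.
50% of $39657 = $19828.50 falls to the patient.
Patient responsibility before any cap: $3500 + $19828.50 = $23328.50.
Cumulative spending $1400 + $23328.50 = $24728.50 stays under the $28000 maximum.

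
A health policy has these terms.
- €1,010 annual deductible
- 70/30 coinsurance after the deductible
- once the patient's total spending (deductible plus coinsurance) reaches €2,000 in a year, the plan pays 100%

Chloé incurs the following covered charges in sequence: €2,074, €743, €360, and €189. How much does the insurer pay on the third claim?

€252

Bill 1, €2,074: €1,010 to deductible, leaving €1,064; patient's 30% is €319.20. Patient owes €1,329.20 (running OOP €1,329.20). Plan pays €2,074 − €1,329.20 = €744.80.
Bill 2, €743: deductible met; 30% of €743 = €222.90. Cost to patient: €222.90. OOP to date €1,552.10. Insurer: €743 − €222.90 = €520.10.
Bill 3, €360: deductible met; 30% of €360 = €108. Patient owes €108 (running OOP €1,660.10). Insurer: €360 − €108 = €252.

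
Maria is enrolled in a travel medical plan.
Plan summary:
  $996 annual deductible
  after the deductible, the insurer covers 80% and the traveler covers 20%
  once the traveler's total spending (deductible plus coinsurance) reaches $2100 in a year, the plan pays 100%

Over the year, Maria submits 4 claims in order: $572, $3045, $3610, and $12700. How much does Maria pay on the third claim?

Bill 1, $572: all of it applies to the deductible. Traveler pays $572; OOP now $572.
Bill 2, $3045: deductible takes $424, $2621 remains; 20% of $2621 = $524.20. Traveler owes $948.20 (running OOP $1520.20).
Bill 3, $3610: deductible already satisfied, so traveler's share is 20% × $3610 = $722. Adding that to $1520.20 gives $2242.20, past the $2100 cap; traveler pays only $2100 − $1520.20 = $579.80.

$579.80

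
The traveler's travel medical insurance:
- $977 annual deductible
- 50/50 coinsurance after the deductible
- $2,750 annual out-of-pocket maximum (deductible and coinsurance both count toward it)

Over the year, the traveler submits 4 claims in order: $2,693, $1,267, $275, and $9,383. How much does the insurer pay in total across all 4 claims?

Claim 1 ($2,693): $977 finishes the deductible; $1,716 goes to coinsurance; traveler's 50% is $858. Traveler owes $1,835 (running OOP $1,835). Plan pays $2,693 − $1,835 = $858.
Claim 2 ($1,267): deductible already satisfied, so traveler's share is 50% × $1,267 = $633.50. Traveler owes $633.50 (running OOP $2,468.50). Insurer: $1,267 − $633.50 = $633.50.
Claim 3 ($275): deductible met; 50% of $275 = $137.50. Traveler pays $137.50; OOP now $2,606. Plan pays $275 − $137.50 = $137.50.
Claim 4 ($9,383): deductible already satisfied, so traveler's share is 50% × $9,383 = $4,691.50. Adding that to $2,606 gives $7,297.50, past the $2,750 cap; traveler pays only $2,750 − $2,606 = $144. Plan pays $9,383 − $144 = $9,239.
Insurer total = bills − traveler's total = $13,618 − $2,750 = $10,868.

$10,868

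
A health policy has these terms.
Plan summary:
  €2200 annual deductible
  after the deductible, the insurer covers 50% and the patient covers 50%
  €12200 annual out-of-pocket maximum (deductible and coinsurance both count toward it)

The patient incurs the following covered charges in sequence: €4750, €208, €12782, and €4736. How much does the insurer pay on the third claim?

Claim 1 — €4750: €2200 to deductible, leaving €2550; patient's 50% is €1275. Cost to patient: €3475. OOP to date €3475. Plan pays €4750 − €3475 = €1275.
Claim 2 — €208: deductible already satisfied, so patient's share is 50% × €208 = €104. Cost to patient: €104. OOP to date €3579. Insurer: €208 − €104 = €104.
Claim 3 — €12782: 50% coinsurance on €12782 = €6391. Patient pays €6391; OOP now €9970. Plan pays €12782 − €6391 = €6391.

€6391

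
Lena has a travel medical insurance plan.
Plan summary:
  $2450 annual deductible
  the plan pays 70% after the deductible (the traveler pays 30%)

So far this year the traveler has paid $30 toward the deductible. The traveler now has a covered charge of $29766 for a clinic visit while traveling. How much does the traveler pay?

$30 of the $2450 deductible is already met, leaving $2420.
That leaves $29766 − $2420 = $27346 for coinsurance.
Coinsurance: $27346 × 30% = $8203.80.
So the traveler owes $2420 + $8203.80 = $10623.80.

$10623.80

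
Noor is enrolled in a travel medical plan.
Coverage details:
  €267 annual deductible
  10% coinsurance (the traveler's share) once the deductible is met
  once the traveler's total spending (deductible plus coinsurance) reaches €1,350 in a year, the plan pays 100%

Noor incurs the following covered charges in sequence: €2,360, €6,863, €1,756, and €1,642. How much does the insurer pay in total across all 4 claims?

Claim 1 — €2,360: deductible takes €267, €2,093 remains; 10% of €2,093 = €209.30. Traveler owes €476.30 (running OOP €476.30). Plan pays €2,360 − €476.30 = €1,883.70.
Claim 2 — €6,863: deductible met; 10% of €6,863 = €686.30. Traveler pays €686.30; OOP now €1,162.60. Plan pays €6,863 − €686.30 = €6,176.70.
Claim 3 — €1,756: deductible met; 10% of €1,756 = €175.60. Traveler owes €175.60 (running OOP €1,338.20). Insurer: €1,756 − €175.60 = €1,580.40.
Claim 4 — €1,642: 10% coinsurance on €1,642 = €164.20. Adding that to €1,338.20 gives €1,502.40, past the €1,350 cap; traveler pays only €1,350 − €1,338.20 = €11.80. Plan pays €1,642 − €11.80 = €1,630.20.
Insurer total: €1,883.70 + €6,176.70 + €1,580.40 + €1,630.20 = €11,271.

€11,271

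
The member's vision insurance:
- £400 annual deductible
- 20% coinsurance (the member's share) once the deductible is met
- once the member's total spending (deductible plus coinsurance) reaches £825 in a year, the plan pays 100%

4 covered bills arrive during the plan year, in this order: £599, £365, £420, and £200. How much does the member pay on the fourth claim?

£40

Claim 1 — £599: £400 finishes the deductible; £199 goes to coinsurance; coinsurance £199 × 20% = £39.80. Cost to member: £439.80. OOP to date £439.80.
Claim 2 — £365: deductible met; 20% of £365 = £73. Member owes £73 (running OOP £512.80).
Claim 3 — £420: deductible met; 20% of £420 = £84. Member pays £84; OOP now £596.80.
Claim 4 — £200: deductible already satisfied, so member's share is 20% × £200 = £40. Member pays £40; OOP now £636.80.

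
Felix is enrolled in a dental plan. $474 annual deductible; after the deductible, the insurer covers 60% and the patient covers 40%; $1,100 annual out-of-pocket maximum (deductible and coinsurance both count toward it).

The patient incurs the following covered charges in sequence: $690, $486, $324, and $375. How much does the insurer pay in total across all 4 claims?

$840.60

Claim 1 ($690): deductible takes $474, $216 remains; 40% of $216 = $86.40. Cost to patient: $560.40. OOP to date $560.40. Plan pays $690 − $560.40 = $129.60.
Claim 2 ($486): 40% coinsurance on $486 = $194.40. Patient owes $194.40 (running OOP $754.80). Plan pays $486 − $194.40 = $291.60.
Claim 3 ($324): 40% coinsurance on $324 = $129.60. Cost to patient: $129.60. OOP to date $884.40. Plan pays $324 − $129.60 = $194.40.
Claim 4 ($375): 40% coinsurance on $375 = $150. Patient owes $150 (running OOP $1,034.40). Insurer: $375 − $150 = $225.
Insurer total: $129.60 + $291.60 + $194.40 + $225 = $840.60.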